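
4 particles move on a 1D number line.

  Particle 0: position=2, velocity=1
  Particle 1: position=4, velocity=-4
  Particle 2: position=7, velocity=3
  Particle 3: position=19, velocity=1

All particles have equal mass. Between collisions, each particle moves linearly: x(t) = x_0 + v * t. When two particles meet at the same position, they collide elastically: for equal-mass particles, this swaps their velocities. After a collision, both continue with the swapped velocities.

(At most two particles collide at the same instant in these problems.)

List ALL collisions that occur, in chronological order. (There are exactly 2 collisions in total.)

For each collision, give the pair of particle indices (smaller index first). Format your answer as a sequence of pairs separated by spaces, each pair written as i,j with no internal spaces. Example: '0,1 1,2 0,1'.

Collision at t=2/5: particles 0 and 1 swap velocities; positions: p0=12/5 p1=12/5 p2=41/5 p3=97/5; velocities now: v0=-4 v1=1 v2=3 v3=1
Collision at t=6: particles 2 and 3 swap velocities; positions: p0=-20 p1=8 p2=25 p3=25; velocities now: v0=-4 v1=1 v2=1 v3=3

Answer: 0,1 2,3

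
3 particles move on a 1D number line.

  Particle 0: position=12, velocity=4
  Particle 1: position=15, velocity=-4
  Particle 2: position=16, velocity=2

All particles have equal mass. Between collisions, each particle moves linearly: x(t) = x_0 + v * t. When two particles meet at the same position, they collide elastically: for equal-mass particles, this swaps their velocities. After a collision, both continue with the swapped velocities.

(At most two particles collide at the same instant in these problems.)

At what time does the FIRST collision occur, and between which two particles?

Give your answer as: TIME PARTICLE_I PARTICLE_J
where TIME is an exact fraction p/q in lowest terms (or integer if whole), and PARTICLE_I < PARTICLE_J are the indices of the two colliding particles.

Answer: 3/8 0 1

Derivation:
Pair (0,1): pos 12,15 vel 4,-4 -> gap=3, closing at 8/unit, collide at t=3/8
Pair (1,2): pos 15,16 vel -4,2 -> not approaching (rel speed -6 <= 0)
Earliest collision: t=3/8 between 0 and 1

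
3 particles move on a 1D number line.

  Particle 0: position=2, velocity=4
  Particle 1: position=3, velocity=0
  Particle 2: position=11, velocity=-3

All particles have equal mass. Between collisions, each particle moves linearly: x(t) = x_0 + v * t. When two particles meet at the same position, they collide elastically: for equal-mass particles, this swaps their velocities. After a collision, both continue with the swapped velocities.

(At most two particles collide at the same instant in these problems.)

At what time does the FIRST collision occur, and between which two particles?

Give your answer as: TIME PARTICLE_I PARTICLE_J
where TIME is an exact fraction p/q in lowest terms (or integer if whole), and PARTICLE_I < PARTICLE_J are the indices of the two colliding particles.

Pair (0,1): pos 2,3 vel 4,0 -> gap=1, closing at 4/unit, collide at t=1/4
Pair (1,2): pos 3,11 vel 0,-3 -> gap=8, closing at 3/unit, collide at t=8/3
Earliest collision: t=1/4 between 0 and 1

Answer: 1/4 0 1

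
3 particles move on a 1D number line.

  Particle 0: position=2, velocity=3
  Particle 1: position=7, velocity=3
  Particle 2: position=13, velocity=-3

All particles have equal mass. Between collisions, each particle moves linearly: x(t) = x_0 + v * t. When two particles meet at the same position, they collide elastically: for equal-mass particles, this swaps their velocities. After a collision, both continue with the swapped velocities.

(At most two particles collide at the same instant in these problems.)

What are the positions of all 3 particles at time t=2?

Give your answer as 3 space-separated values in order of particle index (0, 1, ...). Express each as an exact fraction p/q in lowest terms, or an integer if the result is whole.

Collision at t=1: particles 1 and 2 swap velocities; positions: p0=5 p1=10 p2=10; velocities now: v0=3 v1=-3 v2=3
Collision at t=11/6: particles 0 and 1 swap velocities; positions: p0=15/2 p1=15/2 p2=25/2; velocities now: v0=-3 v1=3 v2=3
Advance to t=2 (no further collisions before then); velocities: v0=-3 v1=3 v2=3; positions = 7 8 13

Answer: 7 8 13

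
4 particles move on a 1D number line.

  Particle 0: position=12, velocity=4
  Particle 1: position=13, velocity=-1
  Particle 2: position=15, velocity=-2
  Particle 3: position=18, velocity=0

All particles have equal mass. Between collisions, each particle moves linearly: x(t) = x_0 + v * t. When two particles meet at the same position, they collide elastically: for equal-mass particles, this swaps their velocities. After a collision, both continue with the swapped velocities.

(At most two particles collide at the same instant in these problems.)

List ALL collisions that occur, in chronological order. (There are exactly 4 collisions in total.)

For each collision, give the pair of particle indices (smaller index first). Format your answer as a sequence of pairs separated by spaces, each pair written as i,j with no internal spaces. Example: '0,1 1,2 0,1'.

Answer: 0,1 1,2 2,3 0,1

Derivation:
Collision at t=1/5: particles 0 and 1 swap velocities; positions: p0=64/5 p1=64/5 p2=73/5 p3=18; velocities now: v0=-1 v1=4 v2=-2 v3=0
Collision at t=1/2: particles 1 and 2 swap velocities; positions: p0=25/2 p1=14 p2=14 p3=18; velocities now: v0=-1 v1=-2 v2=4 v3=0
Collision at t=3/2: particles 2 and 3 swap velocities; positions: p0=23/2 p1=12 p2=18 p3=18; velocities now: v0=-1 v1=-2 v2=0 v3=4
Collision at t=2: particles 0 and 1 swap velocities; positions: p0=11 p1=11 p2=18 p3=20; velocities now: v0=-2 v1=-1 v2=0 v3=4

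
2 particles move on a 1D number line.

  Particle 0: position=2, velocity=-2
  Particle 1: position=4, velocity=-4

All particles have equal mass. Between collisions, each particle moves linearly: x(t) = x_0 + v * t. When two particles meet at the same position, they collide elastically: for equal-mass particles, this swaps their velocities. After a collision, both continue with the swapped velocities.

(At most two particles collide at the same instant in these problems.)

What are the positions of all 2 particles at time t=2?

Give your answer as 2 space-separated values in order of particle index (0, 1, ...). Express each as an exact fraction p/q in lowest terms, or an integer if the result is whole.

Answer: -4 -2

Derivation:
Collision at t=1: particles 0 and 1 swap velocities; positions: p0=0 p1=0; velocities now: v0=-4 v1=-2
Advance to t=2 (no further collisions before then); velocities: v0=-4 v1=-2; positions = -4 -2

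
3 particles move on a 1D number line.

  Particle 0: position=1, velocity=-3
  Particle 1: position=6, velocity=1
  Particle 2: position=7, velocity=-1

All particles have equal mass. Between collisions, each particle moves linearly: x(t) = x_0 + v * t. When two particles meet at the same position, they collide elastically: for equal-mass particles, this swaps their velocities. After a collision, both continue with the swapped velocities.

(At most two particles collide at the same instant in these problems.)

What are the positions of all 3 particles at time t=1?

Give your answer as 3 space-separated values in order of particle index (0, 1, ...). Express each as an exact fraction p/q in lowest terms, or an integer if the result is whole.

Collision at t=1/2: particles 1 and 2 swap velocities; positions: p0=-1/2 p1=13/2 p2=13/2; velocities now: v0=-3 v1=-1 v2=1
Advance to t=1 (no further collisions before then); velocities: v0=-3 v1=-1 v2=1; positions = -2 6 7

Answer: -2 6 7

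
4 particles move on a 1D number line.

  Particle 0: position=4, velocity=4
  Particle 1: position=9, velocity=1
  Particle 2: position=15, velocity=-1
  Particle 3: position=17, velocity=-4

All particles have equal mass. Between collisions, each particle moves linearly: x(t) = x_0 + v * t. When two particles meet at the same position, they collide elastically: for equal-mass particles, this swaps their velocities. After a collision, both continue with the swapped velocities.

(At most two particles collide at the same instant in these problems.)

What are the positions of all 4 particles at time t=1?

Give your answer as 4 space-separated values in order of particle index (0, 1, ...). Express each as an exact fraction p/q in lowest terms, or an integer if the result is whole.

Collision at t=2/3: particles 2 and 3 swap velocities; positions: p0=20/3 p1=29/3 p2=43/3 p3=43/3; velocities now: v0=4 v1=1 v2=-4 v3=-1
Advance to t=1 (no further collisions before then); velocities: v0=4 v1=1 v2=-4 v3=-1; positions = 8 10 13 14

Answer: 8 10 13 14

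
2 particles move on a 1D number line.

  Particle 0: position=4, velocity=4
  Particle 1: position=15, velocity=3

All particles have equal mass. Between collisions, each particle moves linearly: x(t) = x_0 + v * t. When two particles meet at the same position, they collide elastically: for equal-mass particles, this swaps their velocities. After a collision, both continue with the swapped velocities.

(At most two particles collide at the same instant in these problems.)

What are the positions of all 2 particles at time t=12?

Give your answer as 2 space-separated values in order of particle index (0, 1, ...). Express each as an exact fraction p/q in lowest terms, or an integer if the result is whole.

Collision at t=11: particles 0 and 1 swap velocities; positions: p0=48 p1=48; velocities now: v0=3 v1=4
Advance to t=12 (no further collisions before then); velocities: v0=3 v1=4; positions = 51 52

Answer: 51 52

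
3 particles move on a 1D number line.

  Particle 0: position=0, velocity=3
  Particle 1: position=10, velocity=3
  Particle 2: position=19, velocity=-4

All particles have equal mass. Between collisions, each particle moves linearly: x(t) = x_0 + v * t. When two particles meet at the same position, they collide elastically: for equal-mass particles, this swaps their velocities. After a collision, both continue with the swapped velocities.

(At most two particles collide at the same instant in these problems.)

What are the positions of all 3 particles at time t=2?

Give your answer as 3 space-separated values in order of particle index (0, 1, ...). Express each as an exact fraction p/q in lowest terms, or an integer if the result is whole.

Collision at t=9/7: particles 1 and 2 swap velocities; positions: p0=27/7 p1=97/7 p2=97/7; velocities now: v0=3 v1=-4 v2=3
Advance to t=2 (no further collisions before then); velocities: v0=3 v1=-4 v2=3; positions = 6 11 16

Answer: 6 11 16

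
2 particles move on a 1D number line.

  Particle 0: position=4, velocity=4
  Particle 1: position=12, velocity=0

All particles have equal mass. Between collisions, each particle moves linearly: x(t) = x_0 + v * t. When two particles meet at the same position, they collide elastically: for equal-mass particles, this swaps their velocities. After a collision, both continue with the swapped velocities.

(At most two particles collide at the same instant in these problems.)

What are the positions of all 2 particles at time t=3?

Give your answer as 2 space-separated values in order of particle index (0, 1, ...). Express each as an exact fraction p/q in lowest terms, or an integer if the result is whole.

Collision at t=2: particles 0 and 1 swap velocities; positions: p0=12 p1=12; velocities now: v0=0 v1=4
Advance to t=3 (no further collisions before then); velocities: v0=0 v1=4; positions = 12 16

Answer: 12 16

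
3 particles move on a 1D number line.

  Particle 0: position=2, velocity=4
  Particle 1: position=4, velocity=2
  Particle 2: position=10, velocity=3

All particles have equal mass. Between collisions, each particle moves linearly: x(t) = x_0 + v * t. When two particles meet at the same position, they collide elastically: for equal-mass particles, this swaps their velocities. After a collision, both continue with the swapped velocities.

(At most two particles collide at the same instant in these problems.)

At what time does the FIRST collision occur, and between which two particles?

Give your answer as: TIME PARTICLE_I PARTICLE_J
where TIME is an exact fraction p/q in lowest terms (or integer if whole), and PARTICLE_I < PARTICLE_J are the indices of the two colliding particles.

Pair (0,1): pos 2,4 vel 4,2 -> gap=2, closing at 2/unit, collide at t=1
Pair (1,2): pos 4,10 vel 2,3 -> not approaching (rel speed -1 <= 0)
Earliest collision: t=1 between 0 and 1

Answer: 1 0 1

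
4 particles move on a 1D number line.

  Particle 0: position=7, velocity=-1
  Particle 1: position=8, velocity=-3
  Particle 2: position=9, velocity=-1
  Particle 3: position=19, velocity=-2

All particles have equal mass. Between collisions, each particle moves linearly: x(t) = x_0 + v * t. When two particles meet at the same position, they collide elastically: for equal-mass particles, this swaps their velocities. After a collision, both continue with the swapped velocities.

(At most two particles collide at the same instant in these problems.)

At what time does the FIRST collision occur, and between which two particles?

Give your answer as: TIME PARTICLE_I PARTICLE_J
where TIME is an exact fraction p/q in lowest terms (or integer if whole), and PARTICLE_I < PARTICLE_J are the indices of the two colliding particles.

Answer: 1/2 0 1

Derivation:
Pair (0,1): pos 7,8 vel -1,-3 -> gap=1, closing at 2/unit, collide at t=1/2
Pair (1,2): pos 8,9 vel -3,-1 -> not approaching (rel speed -2 <= 0)
Pair (2,3): pos 9,19 vel -1,-2 -> gap=10, closing at 1/unit, collide at t=10
Earliest collision: t=1/2 between 0 and 1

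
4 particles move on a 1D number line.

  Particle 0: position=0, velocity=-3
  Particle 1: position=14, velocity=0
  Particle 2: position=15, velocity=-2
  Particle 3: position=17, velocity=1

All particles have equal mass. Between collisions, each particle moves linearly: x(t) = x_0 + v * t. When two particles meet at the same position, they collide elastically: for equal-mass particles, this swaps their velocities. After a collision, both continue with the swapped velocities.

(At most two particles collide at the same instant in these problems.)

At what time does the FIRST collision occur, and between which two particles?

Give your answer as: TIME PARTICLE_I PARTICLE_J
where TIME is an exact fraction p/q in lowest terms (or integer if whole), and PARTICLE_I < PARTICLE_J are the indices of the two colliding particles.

Answer: 1/2 1 2

Derivation:
Pair (0,1): pos 0,14 vel -3,0 -> not approaching (rel speed -3 <= 0)
Pair (1,2): pos 14,15 vel 0,-2 -> gap=1, closing at 2/unit, collide at t=1/2
Pair (2,3): pos 15,17 vel -2,1 -> not approaching (rel speed -3 <= 0)
Earliest collision: t=1/2 between 1 and 2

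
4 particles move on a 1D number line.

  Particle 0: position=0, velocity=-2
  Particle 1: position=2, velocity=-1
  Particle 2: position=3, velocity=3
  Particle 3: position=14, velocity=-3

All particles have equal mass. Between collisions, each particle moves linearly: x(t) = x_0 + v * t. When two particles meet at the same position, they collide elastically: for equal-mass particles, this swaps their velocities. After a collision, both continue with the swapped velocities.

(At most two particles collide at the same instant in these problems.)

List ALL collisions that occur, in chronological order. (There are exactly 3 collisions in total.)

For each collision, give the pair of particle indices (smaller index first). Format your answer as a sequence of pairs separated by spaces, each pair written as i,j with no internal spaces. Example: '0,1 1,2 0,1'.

Collision at t=11/6: particles 2 and 3 swap velocities; positions: p0=-11/3 p1=1/6 p2=17/2 p3=17/2; velocities now: v0=-2 v1=-1 v2=-3 v3=3
Collision at t=6: particles 1 and 2 swap velocities; positions: p0=-12 p1=-4 p2=-4 p3=21; velocities now: v0=-2 v1=-3 v2=-1 v3=3
Collision at t=14: particles 0 and 1 swap velocities; positions: p0=-28 p1=-28 p2=-12 p3=45; velocities now: v0=-3 v1=-2 v2=-1 v3=3

Answer: 2,3 1,2 0,1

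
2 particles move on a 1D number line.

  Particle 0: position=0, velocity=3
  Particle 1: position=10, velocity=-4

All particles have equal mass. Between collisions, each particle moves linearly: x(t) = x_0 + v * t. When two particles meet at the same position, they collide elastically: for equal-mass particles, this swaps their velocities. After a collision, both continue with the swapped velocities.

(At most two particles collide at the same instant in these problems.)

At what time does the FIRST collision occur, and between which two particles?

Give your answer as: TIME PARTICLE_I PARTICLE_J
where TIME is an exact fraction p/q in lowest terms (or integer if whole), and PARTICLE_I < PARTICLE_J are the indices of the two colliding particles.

Answer: 10/7 0 1

Derivation:
Pair (0,1): pos 0,10 vel 3,-4 -> gap=10, closing at 7/unit, collide at t=10/7
Earliest collision: t=10/7 between 0 and 1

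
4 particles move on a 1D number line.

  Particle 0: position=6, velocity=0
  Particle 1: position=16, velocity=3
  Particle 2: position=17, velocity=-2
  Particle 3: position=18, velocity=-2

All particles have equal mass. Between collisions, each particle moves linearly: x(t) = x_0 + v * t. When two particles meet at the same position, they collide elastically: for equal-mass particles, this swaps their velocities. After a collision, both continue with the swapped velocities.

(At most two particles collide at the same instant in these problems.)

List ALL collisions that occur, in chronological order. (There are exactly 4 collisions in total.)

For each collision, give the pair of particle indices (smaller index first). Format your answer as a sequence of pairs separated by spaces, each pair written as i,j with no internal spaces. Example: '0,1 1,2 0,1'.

Answer: 1,2 2,3 0,1 1,2

Derivation:
Collision at t=1/5: particles 1 and 2 swap velocities; positions: p0=6 p1=83/5 p2=83/5 p3=88/5; velocities now: v0=0 v1=-2 v2=3 v3=-2
Collision at t=2/5: particles 2 and 3 swap velocities; positions: p0=6 p1=81/5 p2=86/5 p3=86/5; velocities now: v0=0 v1=-2 v2=-2 v3=3
Collision at t=11/2: particles 0 and 1 swap velocities; positions: p0=6 p1=6 p2=7 p3=65/2; velocities now: v0=-2 v1=0 v2=-2 v3=3
Collision at t=6: particles 1 and 2 swap velocities; positions: p0=5 p1=6 p2=6 p3=34; velocities now: v0=-2 v1=-2 v2=0 v3=3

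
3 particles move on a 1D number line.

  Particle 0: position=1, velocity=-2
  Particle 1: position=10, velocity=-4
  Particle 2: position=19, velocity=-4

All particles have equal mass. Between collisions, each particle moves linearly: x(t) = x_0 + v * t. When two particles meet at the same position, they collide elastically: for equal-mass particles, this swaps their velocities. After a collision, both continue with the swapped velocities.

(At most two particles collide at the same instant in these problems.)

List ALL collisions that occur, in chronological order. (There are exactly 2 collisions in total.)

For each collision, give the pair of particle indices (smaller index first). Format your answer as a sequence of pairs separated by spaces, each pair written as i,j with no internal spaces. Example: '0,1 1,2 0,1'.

Collision at t=9/2: particles 0 and 1 swap velocities; positions: p0=-8 p1=-8 p2=1; velocities now: v0=-4 v1=-2 v2=-4
Collision at t=9: particles 1 and 2 swap velocities; positions: p0=-26 p1=-17 p2=-17; velocities now: v0=-4 v1=-4 v2=-2

Answer: 0,1 1,2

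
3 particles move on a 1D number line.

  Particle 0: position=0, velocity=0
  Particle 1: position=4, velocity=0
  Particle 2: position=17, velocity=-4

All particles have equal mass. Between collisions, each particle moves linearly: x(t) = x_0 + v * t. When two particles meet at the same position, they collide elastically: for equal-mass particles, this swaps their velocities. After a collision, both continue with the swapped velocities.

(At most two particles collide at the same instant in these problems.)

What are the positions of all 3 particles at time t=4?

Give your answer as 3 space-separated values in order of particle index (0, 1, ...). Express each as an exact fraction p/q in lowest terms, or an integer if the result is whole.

Answer: 0 1 4

Derivation:
Collision at t=13/4: particles 1 and 2 swap velocities; positions: p0=0 p1=4 p2=4; velocities now: v0=0 v1=-4 v2=0
Advance to t=4 (no further collisions before then); velocities: v0=0 v1=-4 v2=0; positions = 0 1 4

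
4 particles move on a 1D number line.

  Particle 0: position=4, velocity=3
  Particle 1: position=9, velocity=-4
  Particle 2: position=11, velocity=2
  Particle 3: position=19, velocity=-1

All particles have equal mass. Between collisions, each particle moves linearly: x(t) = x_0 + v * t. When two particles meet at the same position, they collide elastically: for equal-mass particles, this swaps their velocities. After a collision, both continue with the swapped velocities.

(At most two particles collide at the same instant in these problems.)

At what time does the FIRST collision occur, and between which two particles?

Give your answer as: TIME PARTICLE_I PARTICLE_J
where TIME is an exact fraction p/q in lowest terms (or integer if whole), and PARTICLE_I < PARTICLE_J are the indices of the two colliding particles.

Answer: 5/7 0 1

Derivation:
Pair (0,1): pos 4,9 vel 3,-4 -> gap=5, closing at 7/unit, collide at t=5/7
Pair (1,2): pos 9,11 vel -4,2 -> not approaching (rel speed -6 <= 0)
Pair (2,3): pos 11,19 vel 2,-1 -> gap=8, closing at 3/unit, collide at t=8/3
Earliest collision: t=5/7 between 0 and 1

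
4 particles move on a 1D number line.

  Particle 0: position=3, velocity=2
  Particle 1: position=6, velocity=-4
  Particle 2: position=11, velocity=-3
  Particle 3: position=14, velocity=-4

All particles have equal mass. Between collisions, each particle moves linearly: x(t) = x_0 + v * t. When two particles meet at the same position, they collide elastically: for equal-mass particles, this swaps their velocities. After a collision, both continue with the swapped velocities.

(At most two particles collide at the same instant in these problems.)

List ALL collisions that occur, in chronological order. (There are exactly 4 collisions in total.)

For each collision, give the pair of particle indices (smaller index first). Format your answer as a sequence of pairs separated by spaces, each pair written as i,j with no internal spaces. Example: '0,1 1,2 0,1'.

Answer: 0,1 1,2 2,3 1,2

Derivation:
Collision at t=1/2: particles 0 and 1 swap velocities; positions: p0=4 p1=4 p2=19/2 p3=12; velocities now: v0=-4 v1=2 v2=-3 v3=-4
Collision at t=8/5: particles 1 and 2 swap velocities; positions: p0=-2/5 p1=31/5 p2=31/5 p3=38/5; velocities now: v0=-4 v1=-3 v2=2 v3=-4
Collision at t=11/6: particles 2 and 3 swap velocities; positions: p0=-4/3 p1=11/2 p2=20/3 p3=20/3; velocities now: v0=-4 v1=-3 v2=-4 v3=2
Collision at t=3: particles 1 and 2 swap velocities; positions: p0=-6 p1=2 p2=2 p3=9; velocities now: v0=-4 v1=-4 v2=-3 v3=2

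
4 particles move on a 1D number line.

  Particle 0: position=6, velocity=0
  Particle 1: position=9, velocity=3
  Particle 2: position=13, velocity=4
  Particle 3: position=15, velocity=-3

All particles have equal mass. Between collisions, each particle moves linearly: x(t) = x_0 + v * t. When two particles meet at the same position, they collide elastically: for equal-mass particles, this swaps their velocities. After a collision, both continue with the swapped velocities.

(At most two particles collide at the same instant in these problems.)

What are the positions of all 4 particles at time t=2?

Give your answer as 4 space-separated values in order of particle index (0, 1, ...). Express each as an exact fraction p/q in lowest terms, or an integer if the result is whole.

Answer: 6 9 15 21

Derivation:
Collision at t=2/7: particles 2 and 3 swap velocities; positions: p0=6 p1=69/7 p2=99/7 p3=99/7; velocities now: v0=0 v1=3 v2=-3 v3=4
Collision at t=1: particles 1 and 2 swap velocities; positions: p0=6 p1=12 p2=12 p3=17; velocities now: v0=0 v1=-3 v2=3 v3=4
Advance to t=2 (no further collisions before then); velocities: v0=0 v1=-3 v2=3 v3=4; positions = 6 9 15 21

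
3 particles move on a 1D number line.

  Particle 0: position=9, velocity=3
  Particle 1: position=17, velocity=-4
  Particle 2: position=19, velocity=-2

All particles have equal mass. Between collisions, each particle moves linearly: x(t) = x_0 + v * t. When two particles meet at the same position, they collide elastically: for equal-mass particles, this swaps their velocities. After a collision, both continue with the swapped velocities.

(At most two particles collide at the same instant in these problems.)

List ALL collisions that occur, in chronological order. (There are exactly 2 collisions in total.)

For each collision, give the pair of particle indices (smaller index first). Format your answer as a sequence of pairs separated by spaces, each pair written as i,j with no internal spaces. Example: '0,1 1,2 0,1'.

Collision at t=8/7: particles 0 and 1 swap velocities; positions: p0=87/7 p1=87/7 p2=117/7; velocities now: v0=-4 v1=3 v2=-2
Collision at t=2: particles 1 and 2 swap velocities; positions: p0=9 p1=15 p2=15; velocities now: v0=-4 v1=-2 v2=3

Answer: 0,1 1,2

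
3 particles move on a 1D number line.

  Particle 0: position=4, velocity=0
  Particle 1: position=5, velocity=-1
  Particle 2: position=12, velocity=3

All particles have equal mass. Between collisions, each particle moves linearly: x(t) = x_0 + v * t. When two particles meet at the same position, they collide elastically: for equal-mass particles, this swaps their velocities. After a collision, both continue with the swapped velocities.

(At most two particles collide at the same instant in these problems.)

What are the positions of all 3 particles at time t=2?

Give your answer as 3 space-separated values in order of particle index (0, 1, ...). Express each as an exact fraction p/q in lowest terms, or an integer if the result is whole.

Answer: 3 4 18

Derivation:
Collision at t=1: particles 0 and 1 swap velocities; positions: p0=4 p1=4 p2=15; velocities now: v0=-1 v1=0 v2=3
Advance to t=2 (no further collisions before then); velocities: v0=-1 v1=0 v2=3; positions = 3 4 18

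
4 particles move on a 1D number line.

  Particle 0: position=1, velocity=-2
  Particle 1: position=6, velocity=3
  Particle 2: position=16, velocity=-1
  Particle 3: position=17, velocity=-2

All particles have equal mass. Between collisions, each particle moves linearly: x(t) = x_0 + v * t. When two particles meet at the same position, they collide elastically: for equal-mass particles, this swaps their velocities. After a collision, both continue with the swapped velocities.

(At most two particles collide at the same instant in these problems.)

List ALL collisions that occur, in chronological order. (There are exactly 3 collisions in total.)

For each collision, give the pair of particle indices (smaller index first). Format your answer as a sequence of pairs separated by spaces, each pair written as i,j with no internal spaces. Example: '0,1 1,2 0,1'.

Answer: 2,3 1,2 2,3

Derivation:
Collision at t=1: particles 2 and 3 swap velocities; positions: p0=-1 p1=9 p2=15 p3=15; velocities now: v0=-2 v1=3 v2=-2 v3=-1
Collision at t=11/5: particles 1 and 2 swap velocities; positions: p0=-17/5 p1=63/5 p2=63/5 p3=69/5; velocities now: v0=-2 v1=-2 v2=3 v3=-1
Collision at t=5/2: particles 2 and 3 swap velocities; positions: p0=-4 p1=12 p2=27/2 p3=27/2; velocities now: v0=-2 v1=-2 v2=-1 v3=3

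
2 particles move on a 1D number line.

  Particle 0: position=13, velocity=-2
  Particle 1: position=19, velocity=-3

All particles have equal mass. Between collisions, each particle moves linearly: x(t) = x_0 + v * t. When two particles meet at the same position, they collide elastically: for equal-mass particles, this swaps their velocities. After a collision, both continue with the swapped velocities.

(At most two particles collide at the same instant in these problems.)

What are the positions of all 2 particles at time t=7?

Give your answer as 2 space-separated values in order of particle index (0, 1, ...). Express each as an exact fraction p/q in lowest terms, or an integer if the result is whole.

Answer: -2 -1

Derivation:
Collision at t=6: particles 0 and 1 swap velocities; positions: p0=1 p1=1; velocities now: v0=-3 v1=-2
Advance to t=7 (no further collisions before then); velocities: v0=-3 v1=-2; positions = -2 -1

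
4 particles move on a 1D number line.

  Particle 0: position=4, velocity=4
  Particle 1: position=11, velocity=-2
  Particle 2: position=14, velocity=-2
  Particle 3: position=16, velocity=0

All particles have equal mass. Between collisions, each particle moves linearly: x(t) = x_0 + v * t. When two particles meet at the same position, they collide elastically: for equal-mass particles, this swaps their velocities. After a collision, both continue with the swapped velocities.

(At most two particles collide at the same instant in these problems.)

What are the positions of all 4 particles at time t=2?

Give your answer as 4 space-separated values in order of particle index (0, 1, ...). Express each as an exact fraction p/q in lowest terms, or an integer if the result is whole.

Answer: 7 10 12 16

Derivation:
Collision at t=7/6: particles 0 and 1 swap velocities; positions: p0=26/3 p1=26/3 p2=35/3 p3=16; velocities now: v0=-2 v1=4 v2=-2 v3=0
Collision at t=5/3: particles 1 and 2 swap velocities; positions: p0=23/3 p1=32/3 p2=32/3 p3=16; velocities now: v0=-2 v1=-2 v2=4 v3=0
Advance to t=2 (no further collisions before then); velocities: v0=-2 v1=-2 v2=4 v3=0; positions = 7 10 12 16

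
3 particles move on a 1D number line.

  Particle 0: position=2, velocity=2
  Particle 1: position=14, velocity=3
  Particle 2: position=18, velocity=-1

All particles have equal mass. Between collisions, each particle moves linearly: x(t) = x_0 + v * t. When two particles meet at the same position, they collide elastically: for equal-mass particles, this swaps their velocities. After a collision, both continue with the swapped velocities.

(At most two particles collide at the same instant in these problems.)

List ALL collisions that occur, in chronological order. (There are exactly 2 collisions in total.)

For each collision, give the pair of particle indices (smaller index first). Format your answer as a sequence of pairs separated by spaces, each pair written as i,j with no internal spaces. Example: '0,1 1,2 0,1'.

Collision at t=1: particles 1 and 2 swap velocities; positions: p0=4 p1=17 p2=17; velocities now: v0=2 v1=-1 v2=3
Collision at t=16/3: particles 0 and 1 swap velocities; positions: p0=38/3 p1=38/3 p2=30; velocities now: v0=-1 v1=2 v2=3

Answer: 1,2 0,1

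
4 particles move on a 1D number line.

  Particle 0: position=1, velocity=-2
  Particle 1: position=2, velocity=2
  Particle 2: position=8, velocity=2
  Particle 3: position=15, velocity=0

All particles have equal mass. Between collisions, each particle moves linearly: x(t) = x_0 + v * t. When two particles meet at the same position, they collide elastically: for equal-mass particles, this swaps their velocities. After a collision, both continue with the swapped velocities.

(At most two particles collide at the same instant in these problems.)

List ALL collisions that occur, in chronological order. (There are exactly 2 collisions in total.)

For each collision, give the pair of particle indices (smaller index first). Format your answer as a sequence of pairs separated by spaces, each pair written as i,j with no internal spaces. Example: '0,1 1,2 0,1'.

Answer: 2,3 1,2

Derivation:
Collision at t=7/2: particles 2 and 3 swap velocities; positions: p0=-6 p1=9 p2=15 p3=15; velocities now: v0=-2 v1=2 v2=0 v3=2
Collision at t=13/2: particles 1 and 2 swap velocities; positions: p0=-12 p1=15 p2=15 p3=21; velocities now: v0=-2 v1=0 v2=2 v3=2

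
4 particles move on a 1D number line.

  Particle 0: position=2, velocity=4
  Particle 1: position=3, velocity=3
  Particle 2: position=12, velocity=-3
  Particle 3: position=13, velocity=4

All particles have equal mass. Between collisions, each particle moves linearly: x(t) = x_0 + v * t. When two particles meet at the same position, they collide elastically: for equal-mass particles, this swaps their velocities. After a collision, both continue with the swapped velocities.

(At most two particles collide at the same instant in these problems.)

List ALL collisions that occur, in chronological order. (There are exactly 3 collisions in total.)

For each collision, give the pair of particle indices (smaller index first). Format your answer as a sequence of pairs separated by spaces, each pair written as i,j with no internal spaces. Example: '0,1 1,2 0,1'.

Answer: 0,1 1,2 0,1

Derivation:
Collision at t=1: particles 0 and 1 swap velocities; positions: p0=6 p1=6 p2=9 p3=17; velocities now: v0=3 v1=4 v2=-3 v3=4
Collision at t=10/7: particles 1 and 2 swap velocities; positions: p0=51/7 p1=54/7 p2=54/7 p3=131/7; velocities now: v0=3 v1=-3 v2=4 v3=4
Collision at t=3/2: particles 0 and 1 swap velocities; positions: p0=15/2 p1=15/2 p2=8 p3=19; velocities now: v0=-3 v1=3 v2=4 v3=4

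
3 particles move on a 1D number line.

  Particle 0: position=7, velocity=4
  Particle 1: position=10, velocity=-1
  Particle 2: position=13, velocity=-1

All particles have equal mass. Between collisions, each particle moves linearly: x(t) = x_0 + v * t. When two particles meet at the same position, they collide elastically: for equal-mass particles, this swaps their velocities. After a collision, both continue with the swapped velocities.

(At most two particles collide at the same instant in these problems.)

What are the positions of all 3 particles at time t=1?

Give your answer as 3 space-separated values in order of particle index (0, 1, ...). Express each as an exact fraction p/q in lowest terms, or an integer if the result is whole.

Answer: 9 11 12

Derivation:
Collision at t=3/5: particles 0 and 1 swap velocities; positions: p0=47/5 p1=47/5 p2=62/5; velocities now: v0=-1 v1=4 v2=-1
Advance to t=1 (no further collisions before then); velocities: v0=-1 v1=4 v2=-1; positions = 9 11 12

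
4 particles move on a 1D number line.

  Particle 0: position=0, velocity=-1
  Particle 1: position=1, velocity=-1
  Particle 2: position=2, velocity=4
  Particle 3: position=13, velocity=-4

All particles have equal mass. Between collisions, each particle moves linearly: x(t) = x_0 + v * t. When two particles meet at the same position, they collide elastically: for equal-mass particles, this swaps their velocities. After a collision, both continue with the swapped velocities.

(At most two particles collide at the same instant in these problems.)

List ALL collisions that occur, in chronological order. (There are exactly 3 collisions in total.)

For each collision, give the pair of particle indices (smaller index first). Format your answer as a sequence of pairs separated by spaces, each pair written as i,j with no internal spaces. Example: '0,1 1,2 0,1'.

Collision at t=11/8: particles 2 and 3 swap velocities; positions: p0=-11/8 p1=-3/8 p2=15/2 p3=15/2; velocities now: v0=-1 v1=-1 v2=-4 v3=4
Collision at t=4: particles 1 and 2 swap velocities; positions: p0=-4 p1=-3 p2=-3 p3=18; velocities now: v0=-1 v1=-4 v2=-1 v3=4
Collision at t=13/3: particles 0 and 1 swap velocities; positions: p0=-13/3 p1=-13/3 p2=-10/3 p3=58/3; velocities now: v0=-4 v1=-1 v2=-1 v3=4

Answer: 2,3 1,2 0,1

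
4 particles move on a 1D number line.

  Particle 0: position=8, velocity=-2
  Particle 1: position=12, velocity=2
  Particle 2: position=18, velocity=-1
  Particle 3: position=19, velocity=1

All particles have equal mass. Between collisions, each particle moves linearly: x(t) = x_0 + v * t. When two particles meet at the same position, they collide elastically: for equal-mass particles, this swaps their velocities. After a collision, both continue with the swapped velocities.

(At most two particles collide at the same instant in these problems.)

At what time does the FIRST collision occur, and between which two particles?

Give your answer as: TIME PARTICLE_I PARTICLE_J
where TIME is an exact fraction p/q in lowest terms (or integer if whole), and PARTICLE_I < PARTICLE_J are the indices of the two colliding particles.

Answer: 2 1 2

Derivation:
Pair (0,1): pos 8,12 vel -2,2 -> not approaching (rel speed -4 <= 0)
Pair (1,2): pos 12,18 vel 2,-1 -> gap=6, closing at 3/unit, collide at t=2
Pair (2,3): pos 18,19 vel -1,1 -> not approaching (rel speed -2 <= 0)
Earliest collision: t=2 between 1 and 2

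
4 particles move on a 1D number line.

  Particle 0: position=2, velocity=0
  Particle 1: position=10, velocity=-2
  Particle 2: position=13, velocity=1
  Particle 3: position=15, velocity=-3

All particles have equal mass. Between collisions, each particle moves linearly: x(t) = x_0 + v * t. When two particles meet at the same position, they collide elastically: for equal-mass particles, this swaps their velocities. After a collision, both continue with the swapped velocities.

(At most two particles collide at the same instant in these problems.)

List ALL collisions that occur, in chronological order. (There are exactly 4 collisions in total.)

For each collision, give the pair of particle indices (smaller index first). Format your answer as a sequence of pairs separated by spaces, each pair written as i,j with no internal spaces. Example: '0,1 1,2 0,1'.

Answer: 2,3 0,1 1,2 0,1

Derivation:
Collision at t=1/2: particles 2 and 3 swap velocities; positions: p0=2 p1=9 p2=27/2 p3=27/2; velocities now: v0=0 v1=-2 v2=-3 v3=1
Collision at t=4: particles 0 and 1 swap velocities; positions: p0=2 p1=2 p2=3 p3=17; velocities now: v0=-2 v1=0 v2=-3 v3=1
Collision at t=13/3: particles 1 and 2 swap velocities; positions: p0=4/3 p1=2 p2=2 p3=52/3; velocities now: v0=-2 v1=-3 v2=0 v3=1
Collision at t=5: particles 0 and 1 swap velocities; positions: p0=0 p1=0 p2=2 p3=18; velocities now: v0=-3 v1=-2 v2=0 v3=1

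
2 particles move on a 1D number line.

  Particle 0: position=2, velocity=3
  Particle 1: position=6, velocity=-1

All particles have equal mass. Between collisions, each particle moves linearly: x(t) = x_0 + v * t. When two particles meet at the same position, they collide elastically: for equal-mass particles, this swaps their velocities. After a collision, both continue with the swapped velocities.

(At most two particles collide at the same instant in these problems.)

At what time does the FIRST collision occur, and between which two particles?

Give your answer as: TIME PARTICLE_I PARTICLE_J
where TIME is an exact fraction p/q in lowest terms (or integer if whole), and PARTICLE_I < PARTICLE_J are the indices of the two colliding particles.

Answer: 1 0 1

Derivation:
Pair (0,1): pos 2,6 vel 3,-1 -> gap=4, closing at 4/unit, collide at t=1
Earliest collision: t=1 between 0 and 1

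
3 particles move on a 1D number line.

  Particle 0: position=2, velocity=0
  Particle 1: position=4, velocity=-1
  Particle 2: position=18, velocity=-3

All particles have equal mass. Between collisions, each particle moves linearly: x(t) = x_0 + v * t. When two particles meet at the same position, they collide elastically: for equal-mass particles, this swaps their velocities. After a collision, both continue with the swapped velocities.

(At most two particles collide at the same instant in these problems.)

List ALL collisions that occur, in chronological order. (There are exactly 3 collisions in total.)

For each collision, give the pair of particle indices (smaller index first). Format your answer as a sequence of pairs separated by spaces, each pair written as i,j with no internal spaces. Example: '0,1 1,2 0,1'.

Collision at t=2: particles 0 and 1 swap velocities; positions: p0=2 p1=2 p2=12; velocities now: v0=-1 v1=0 v2=-3
Collision at t=16/3: particles 1 and 2 swap velocities; positions: p0=-4/3 p1=2 p2=2; velocities now: v0=-1 v1=-3 v2=0
Collision at t=7: particles 0 and 1 swap velocities; positions: p0=-3 p1=-3 p2=2; velocities now: v0=-3 v1=-1 v2=0

Answer: 0,1 1,2 0,1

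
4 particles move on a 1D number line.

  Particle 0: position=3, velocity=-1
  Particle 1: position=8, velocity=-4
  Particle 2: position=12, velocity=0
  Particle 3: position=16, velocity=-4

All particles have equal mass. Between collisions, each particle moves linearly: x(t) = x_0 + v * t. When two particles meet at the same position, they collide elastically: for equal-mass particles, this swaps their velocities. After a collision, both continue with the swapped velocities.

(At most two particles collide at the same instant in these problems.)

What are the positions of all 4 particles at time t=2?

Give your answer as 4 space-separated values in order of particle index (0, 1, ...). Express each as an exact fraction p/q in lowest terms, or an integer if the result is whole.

Answer: 0 1 8 12

Derivation:
Collision at t=1: particles 2 and 3 swap velocities; positions: p0=2 p1=4 p2=12 p3=12; velocities now: v0=-1 v1=-4 v2=-4 v3=0
Collision at t=5/3: particles 0 and 1 swap velocities; positions: p0=4/3 p1=4/3 p2=28/3 p3=12; velocities now: v0=-4 v1=-1 v2=-4 v3=0
Advance to t=2 (no further collisions before then); velocities: v0=-4 v1=-1 v2=-4 v3=0; positions = 0 1 8 12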